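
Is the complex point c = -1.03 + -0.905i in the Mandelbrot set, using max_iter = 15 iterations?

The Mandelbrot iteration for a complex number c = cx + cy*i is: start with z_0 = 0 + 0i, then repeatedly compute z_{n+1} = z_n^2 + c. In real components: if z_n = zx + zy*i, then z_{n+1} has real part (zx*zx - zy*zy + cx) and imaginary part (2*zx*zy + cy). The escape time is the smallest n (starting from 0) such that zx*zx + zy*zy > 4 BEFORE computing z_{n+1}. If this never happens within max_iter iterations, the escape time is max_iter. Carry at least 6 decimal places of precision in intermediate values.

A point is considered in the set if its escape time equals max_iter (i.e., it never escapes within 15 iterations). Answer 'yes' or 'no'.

z_0 = 0 + 0i, c = -1.0300 + -0.9050i
Iter 1: z = -1.0300 + -0.9050i, |z|^2 = 1.8799
Iter 2: z = -0.7881 + 0.9593i, |z|^2 = 1.5414
Iter 3: z = -1.3291 + -2.4171i, |z|^2 = 7.6089
Escaped at iteration 3

Answer: no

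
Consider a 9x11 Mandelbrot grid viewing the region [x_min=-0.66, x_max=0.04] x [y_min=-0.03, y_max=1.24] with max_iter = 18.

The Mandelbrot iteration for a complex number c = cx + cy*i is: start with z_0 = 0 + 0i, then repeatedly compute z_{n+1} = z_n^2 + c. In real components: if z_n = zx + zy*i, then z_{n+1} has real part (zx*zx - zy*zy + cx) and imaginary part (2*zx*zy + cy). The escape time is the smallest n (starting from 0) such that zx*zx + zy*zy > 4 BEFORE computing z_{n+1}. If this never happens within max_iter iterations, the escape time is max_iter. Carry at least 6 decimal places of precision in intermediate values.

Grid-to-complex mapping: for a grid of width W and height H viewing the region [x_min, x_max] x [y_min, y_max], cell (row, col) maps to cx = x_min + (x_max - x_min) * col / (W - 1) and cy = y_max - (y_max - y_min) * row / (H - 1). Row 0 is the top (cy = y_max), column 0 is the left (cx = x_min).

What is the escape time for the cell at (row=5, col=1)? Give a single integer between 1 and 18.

z_0 = 0 + 0i, c = -0.5725 + 0.6050i
Iter 1: z = -0.5725 + 0.6050i, |z|^2 = 0.6938
Iter 2: z = -0.6108 + -0.0877i, |z|^2 = 0.3807
Iter 3: z = -0.2072 + 0.7122i, |z|^2 = 0.5501
Iter 4: z = -1.0368 + 0.3099i, |z|^2 = 1.1709
Iter 5: z = 0.4063 + -0.0377i, |z|^2 = 0.1665
Iter 6: z = -0.4088 + 0.5744i, |z|^2 = 0.4971
Iter 7: z = -0.7353 + 0.1353i, |z|^2 = 0.5589
Iter 8: z = -0.0502 + 0.4060i, |z|^2 = 0.1673
Iter 9: z = -0.7348 + 0.5643i, |z|^2 = 0.8583
Iter 10: z = -0.3509 + -0.2242i, |z|^2 = 0.1734
Iter 11: z = -0.4996 + 0.7624i, |z|^2 = 0.8308
Iter 12: z = -0.9041 + -0.1568i, |z|^2 = 0.8420
Iter 13: z = 0.2203 + 0.8885i, |z|^2 = 0.8380
Iter 14: z = -1.3134 + 0.9965i, |z|^2 = 2.7182
Iter 15: z = 0.1596 + -2.0127i, |z|^2 = 4.0766
Escaped at iteration 15

Answer: 15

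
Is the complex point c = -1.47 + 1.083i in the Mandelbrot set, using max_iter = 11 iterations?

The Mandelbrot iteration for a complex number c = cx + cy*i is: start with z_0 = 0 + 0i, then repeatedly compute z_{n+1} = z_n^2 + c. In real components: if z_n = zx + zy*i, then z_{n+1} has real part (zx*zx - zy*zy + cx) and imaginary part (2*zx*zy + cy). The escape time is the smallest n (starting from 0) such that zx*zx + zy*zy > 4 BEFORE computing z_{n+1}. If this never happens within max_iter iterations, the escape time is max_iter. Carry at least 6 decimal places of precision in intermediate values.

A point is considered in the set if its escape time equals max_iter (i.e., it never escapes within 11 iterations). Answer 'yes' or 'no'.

Answer: no

Derivation:
z_0 = 0 + 0i, c = -1.4700 + 1.0830i
Iter 1: z = -1.4700 + 1.0830i, |z|^2 = 3.3338
Iter 2: z = -0.4820 + -2.1010i, |z|^2 = 4.6466
Escaped at iteration 2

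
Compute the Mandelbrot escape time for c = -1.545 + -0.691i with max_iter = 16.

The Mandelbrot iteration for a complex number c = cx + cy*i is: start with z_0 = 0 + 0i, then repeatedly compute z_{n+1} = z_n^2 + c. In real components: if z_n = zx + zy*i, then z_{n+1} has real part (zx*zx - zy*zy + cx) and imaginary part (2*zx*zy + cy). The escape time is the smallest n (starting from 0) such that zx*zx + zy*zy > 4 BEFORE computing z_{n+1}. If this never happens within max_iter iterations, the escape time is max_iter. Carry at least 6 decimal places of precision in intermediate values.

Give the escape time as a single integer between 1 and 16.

z_0 = 0 + 0i, c = -1.5450 + -0.6910i
Iter 1: z = -1.5450 + -0.6910i, |z|^2 = 2.8645
Iter 2: z = 0.3645 + 1.4442i, |z|^2 = 2.2186
Iter 3: z = -3.4978 + 0.3619i, |z|^2 = 12.3656
Escaped at iteration 3

Answer: 3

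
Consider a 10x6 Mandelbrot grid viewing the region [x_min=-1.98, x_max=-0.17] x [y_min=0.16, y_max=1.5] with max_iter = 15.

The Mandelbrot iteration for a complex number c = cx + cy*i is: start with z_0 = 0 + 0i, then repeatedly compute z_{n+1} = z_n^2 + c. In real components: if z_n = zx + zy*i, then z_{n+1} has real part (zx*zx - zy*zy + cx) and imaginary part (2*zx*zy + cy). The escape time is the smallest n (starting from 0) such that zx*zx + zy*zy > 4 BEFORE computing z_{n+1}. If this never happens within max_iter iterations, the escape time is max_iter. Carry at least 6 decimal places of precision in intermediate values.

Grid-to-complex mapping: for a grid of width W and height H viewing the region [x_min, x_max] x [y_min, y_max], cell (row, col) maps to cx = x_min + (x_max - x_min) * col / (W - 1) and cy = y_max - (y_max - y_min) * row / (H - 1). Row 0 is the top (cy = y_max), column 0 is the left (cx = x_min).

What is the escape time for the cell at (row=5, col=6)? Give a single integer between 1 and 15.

Answer: 15

Derivation:
z_0 = 0 + 0i, c = -0.7733 + 0.1600i
Iter 1: z = -0.7733 + 0.1600i, |z|^2 = 0.6236
Iter 2: z = -0.2009 + -0.0875i, |z|^2 = 0.0480
Iter 3: z = -0.7406 + 0.1951i, |z|^2 = 0.5866
Iter 4: z = -0.2629 + -0.1291i, |z|^2 = 0.0858
Iter 5: z = -0.7209 + 0.2279i, |z|^2 = 0.5716
Iter 6: z = -0.3056 + -0.1685i, |z|^2 = 0.1218
Iter 7: z = -0.7083 + 0.2630i, |z|^2 = 0.5709
Iter 8: z = -0.3407 + -0.2126i, |z|^2 = 0.1613
Iter 9: z = -0.7024 + 0.3049i, |z|^2 = 0.5863
Iter 10: z = -0.3729 + -0.2683i, |z|^2 = 0.2110
Iter 11: z = -0.7063 + 0.3601i, |z|^2 = 0.6285
Iter 12: z = -0.4042 + -0.3486i, |z|^2 = 0.2849
Iter 13: z = -0.7315 + 0.4418i, |z|^2 = 0.7303
Iter 14: z = -0.4334 + -0.4864i, |z|^2 = 0.4244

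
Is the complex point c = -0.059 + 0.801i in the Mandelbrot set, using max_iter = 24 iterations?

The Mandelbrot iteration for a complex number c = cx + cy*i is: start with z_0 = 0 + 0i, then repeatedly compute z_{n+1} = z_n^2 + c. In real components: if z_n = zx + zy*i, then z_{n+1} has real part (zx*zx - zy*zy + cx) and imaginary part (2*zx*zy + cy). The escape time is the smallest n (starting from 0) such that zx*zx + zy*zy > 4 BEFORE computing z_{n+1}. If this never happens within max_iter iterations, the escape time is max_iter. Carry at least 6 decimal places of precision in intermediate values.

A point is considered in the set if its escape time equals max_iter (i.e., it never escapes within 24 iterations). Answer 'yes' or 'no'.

Answer: yes

Derivation:
z_0 = 0 + 0i, c = -0.0590 + 0.8010i
Iter 1: z = -0.0590 + 0.8010i, |z|^2 = 0.6451
Iter 2: z = -0.6971 + 0.7065i, |z|^2 = 0.9851
Iter 3: z = -0.0721 + -0.1840i, |z|^2 = 0.0391
Iter 4: z = -0.0877 + 0.8275i, |z|^2 = 0.6925
Iter 5: z = -0.7362 + 0.6559i, |z|^2 = 0.9722
Iter 6: z = 0.0527 + -0.1647i, |z|^2 = 0.0299
Iter 7: z = -0.0834 + 0.7836i, |z|^2 = 0.6210
Iter 8: z = -0.6661 + 0.6704i, |z|^2 = 0.8931
Iter 9: z = -0.0646 + -0.0921i, |z|^2 = 0.0127
Iter 10: z = -0.0633 + 0.8129i, |z|^2 = 0.6648
Iter 11: z = -0.7158 + 0.6981i, |z|^2 = 0.9997
Iter 12: z = -0.0339 + -0.1984i, |z|^2 = 0.0405
Iter 13: z = -0.0972 + 0.8145i, |z|^2 = 0.6728
Iter 14: z = -0.7129 + 0.6427i, |z|^2 = 0.9212
Iter 15: z = 0.0362 + -0.1153i, |z|^2 = 0.0146
Iter 16: z = -0.0710 + 0.7927i, |z|^2 = 0.6333
Iter 17: z = -0.6823 + 0.6885i, |z|^2 = 0.9395
Iter 18: z = -0.0675 + -0.1384i, |z|^2 = 0.0237
Iter 19: z = -0.0736 + 0.8197i, |z|^2 = 0.6773
Iter 20: z = -0.7255 + 0.6803i, |z|^2 = 0.9892
Iter 21: z = 0.0044 + -0.1861i, |z|^2 = 0.0347
Iter 22: z = -0.0936 + 0.7993i, |z|^2 = 0.6477
Iter 23: z = -0.6892 + 0.6513i, |z|^2 = 0.8992
Did not escape in 24 iterations → in set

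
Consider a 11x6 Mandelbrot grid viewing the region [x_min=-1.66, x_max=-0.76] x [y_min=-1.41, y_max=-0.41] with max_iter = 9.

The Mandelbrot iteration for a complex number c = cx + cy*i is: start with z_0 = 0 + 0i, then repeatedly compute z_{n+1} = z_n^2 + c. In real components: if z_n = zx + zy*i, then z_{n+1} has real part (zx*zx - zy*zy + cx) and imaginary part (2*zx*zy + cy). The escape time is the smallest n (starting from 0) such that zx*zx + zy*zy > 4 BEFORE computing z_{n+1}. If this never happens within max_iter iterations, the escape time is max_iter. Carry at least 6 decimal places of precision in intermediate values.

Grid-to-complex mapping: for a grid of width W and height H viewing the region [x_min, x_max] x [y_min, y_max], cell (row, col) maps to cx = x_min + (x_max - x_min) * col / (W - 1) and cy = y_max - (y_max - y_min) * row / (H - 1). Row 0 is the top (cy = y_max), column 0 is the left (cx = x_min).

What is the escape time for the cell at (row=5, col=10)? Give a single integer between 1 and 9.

z_0 = 0 + 0i, c = -0.7600 + -1.4100i
Iter 1: z = -0.7600 + -1.4100i, |z|^2 = 2.5657
Iter 2: z = -2.1705 + 0.7332i, |z|^2 = 5.2487
Escaped at iteration 2

Answer: 2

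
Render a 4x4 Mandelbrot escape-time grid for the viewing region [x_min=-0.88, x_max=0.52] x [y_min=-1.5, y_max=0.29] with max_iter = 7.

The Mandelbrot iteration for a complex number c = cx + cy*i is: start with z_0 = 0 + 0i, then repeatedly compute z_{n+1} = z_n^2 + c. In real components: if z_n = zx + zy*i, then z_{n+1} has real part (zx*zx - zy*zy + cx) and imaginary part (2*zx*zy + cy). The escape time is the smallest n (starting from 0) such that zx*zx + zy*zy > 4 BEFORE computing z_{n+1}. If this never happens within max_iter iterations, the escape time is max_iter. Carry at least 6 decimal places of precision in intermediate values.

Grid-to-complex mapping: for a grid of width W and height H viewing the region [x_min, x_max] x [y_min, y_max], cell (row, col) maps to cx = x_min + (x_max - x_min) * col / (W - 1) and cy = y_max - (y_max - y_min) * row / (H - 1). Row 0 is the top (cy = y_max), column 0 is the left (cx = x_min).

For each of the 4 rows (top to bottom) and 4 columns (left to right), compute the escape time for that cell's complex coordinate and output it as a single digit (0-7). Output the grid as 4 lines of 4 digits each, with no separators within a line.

(row=0, col=0): c = -0.8800 + 0.2900i → escape time 7
(row=0, col=1): c = -0.4133 + 0.2900i → escape time 7
(row=0, col=2): c = 0.0533 + 0.2900i → escape time 7
(row=0, col=3): c = 0.5200 + 0.2900i → escape time 5
(row=1, col=0): c = -0.8800 + -0.3067i → escape time 7
(row=1, col=1): c = -0.4133 + -0.3067i → escape time 7
(row=1, col=2): c = 0.0533 + -0.3067i → escape time 7
(row=1, col=3): c = 0.5200 + -0.3067i → escape time 5
(row=2, col=0): c = -0.8800 + -0.9033i → escape time 3
(row=2, col=1): c = -0.4133 + -0.9033i → escape time 5
(row=2, col=2): c = 0.0533 + -0.9033i → escape time 6
(row=2, col=3): c = 0.5200 + -0.9033i → escape time 3
(row=3, col=0): c = -0.8800 + -1.5000i → escape time 2
(row=3, col=1): c = -0.4133 + -1.5000i → escape time 2
(row=3, col=2): c = 0.0533 + -1.5000i → escape time 2
(row=3, col=3): c = 0.5200 + -1.5000i → escape time 2

Answer: 7775
7775
3563
2222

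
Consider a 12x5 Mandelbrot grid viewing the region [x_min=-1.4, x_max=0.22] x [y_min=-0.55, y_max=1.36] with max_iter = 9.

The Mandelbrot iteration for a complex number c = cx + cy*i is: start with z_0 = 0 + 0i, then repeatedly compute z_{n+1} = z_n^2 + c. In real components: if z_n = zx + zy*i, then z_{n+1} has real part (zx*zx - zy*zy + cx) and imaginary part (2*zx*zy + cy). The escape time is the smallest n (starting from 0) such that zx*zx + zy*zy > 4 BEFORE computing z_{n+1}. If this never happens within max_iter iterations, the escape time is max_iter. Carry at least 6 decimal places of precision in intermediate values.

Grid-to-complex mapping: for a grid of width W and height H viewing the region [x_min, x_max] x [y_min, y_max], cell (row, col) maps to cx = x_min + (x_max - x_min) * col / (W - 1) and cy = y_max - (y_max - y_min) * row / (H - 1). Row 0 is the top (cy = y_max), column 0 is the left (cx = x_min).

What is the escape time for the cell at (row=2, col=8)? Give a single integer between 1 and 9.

z_0 = 0 + 0i, c = -0.2218 + 0.4050i
Iter 1: z = -0.2218 + 0.4050i, |z|^2 = 0.2132
Iter 2: z = -0.3366 + 0.2253i, |z|^2 = 0.1641
Iter 3: z = -0.1593 + 0.2533i, |z|^2 = 0.0895
Iter 4: z = -0.2606 + 0.3243i, |z|^2 = 0.1731
Iter 5: z = -0.2591 + 0.2360i, |z|^2 = 0.1228
Iter 6: z = -0.2104 + 0.2827i, |z|^2 = 0.1242
Iter 7: z = -0.2575 + 0.2860i, |z|^2 = 0.1481
Iter 8: z = -0.2373 + 0.2577i, |z|^2 = 0.1227

Answer: 9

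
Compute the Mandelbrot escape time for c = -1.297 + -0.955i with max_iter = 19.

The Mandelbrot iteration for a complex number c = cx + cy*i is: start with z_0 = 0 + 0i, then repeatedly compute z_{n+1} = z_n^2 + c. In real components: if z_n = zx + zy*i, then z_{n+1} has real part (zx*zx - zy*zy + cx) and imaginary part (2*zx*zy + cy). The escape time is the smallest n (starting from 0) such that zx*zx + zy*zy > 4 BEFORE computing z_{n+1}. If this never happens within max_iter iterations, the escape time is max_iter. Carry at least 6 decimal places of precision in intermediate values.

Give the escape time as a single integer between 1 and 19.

z_0 = 0 + 0i, c = -1.2970 + -0.9550i
Iter 1: z = -1.2970 + -0.9550i, |z|^2 = 2.5942
Iter 2: z = -0.5268 + 1.5223i, |z|^2 = 2.5948
Iter 3: z = -3.3368 + -2.5589i, |z|^2 = 17.6821
Escaped at iteration 3

Answer: 3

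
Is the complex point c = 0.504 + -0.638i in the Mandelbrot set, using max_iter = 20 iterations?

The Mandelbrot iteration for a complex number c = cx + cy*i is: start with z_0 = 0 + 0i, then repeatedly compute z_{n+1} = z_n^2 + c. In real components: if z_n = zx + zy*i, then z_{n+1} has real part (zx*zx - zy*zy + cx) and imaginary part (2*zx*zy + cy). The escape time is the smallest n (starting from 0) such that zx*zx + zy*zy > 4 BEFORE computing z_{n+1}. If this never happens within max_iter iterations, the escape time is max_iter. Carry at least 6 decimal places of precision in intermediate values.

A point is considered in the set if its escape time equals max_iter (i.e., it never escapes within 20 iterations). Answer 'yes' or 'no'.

z_0 = 0 + 0i, c = 0.5040 + -0.6380i
Iter 1: z = 0.5040 + -0.6380i, |z|^2 = 0.6611
Iter 2: z = 0.3510 + -1.2811i, |z|^2 = 1.7644
Iter 3: z = -1.0140 + -1.5373i, |z|^2 = 3.3915
Iter 4: z = -0.8309 + 2.4797i, |z|^2 = 6.8393
Escaped at iteration 4

Answer: no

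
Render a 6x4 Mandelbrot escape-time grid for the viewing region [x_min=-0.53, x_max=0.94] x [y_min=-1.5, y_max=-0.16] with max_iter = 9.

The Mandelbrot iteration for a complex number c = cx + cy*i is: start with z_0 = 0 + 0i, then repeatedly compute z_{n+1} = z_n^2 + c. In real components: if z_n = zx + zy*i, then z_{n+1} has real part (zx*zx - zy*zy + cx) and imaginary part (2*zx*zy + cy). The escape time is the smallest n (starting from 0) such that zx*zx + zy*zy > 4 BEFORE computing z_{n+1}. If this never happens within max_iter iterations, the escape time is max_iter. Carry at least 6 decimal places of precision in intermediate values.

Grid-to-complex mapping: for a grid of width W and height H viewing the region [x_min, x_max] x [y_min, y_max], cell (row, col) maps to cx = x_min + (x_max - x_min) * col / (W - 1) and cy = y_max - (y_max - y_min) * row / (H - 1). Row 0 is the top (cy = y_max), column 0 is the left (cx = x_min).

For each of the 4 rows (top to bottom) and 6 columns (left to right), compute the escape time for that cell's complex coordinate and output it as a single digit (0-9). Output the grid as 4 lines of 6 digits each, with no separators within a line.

Answer: 999943
999932
464322
222222

Derivation:
(row=0, col=0): c = -0.5300 + -0.1600i → escape time 9
(row=0, col=1): c = -0.2360 + -0.1600i → escape time 9
(row=0, col=2): c = 0.0580 + -0.1600i → escape time 9
(row=0, col=3): c = 0.3520 + -0.1600i → escape time 9
(row=0, col=4): c = 0.6460 + -0.1600i → escape time 4
(row=0, col=5): c = 0.9400 + -0.1600i → escape time 3
(row=1, col=0): c = -0.5300 + -0.6067i → escape time 9
(row=1, col=1): c = -0.2360 + -0.6067i → escape time 9
(row=1, col=2): c = 0.0580 + -0.6067i → escape time 9
(row=1, col=3): c = 0.3520 + -0.6067i → escape time 9
(row=1, col=4): c = 0.6460 + -0.6067i → escape time 3
(row=1, col=5): c = 0.9400 + -0.6067i → escape time 2
(row=2, col=0): c = -0.5300 + -1.0533i → escape time 4
(row=2, col=1): c = -0.2360 + -1.0533i → escape time 6
(row=2, col=2): c = 0.0580 + -1.0533i → escape time 4
(row=2, col=3): c = 0.3520 + -1.0533i → escape time 3
(row=2, col=4): c = 0.6460 + -1.0533i → escape time 2
(row=2, col=5): c = 0.9400 + -1.0533i → escape time 2
(row=3, col=0): c = -0.5300 + -1.5000i → escape time 2
(row=3, col=1): c = -0.2360 + -1.5000i → escape time 2
(row=3, col=2): c = 0.0580 + -1.5000i → escape time 2
(row=3, col=3): c = 0.3520 + -1.5000i → escape time 2
(row=3, col=4): c = 0.6460 + -1.5000i → escape time 2
(row=3, col=5): c = 0.9400 + -1.5000i → escape time 2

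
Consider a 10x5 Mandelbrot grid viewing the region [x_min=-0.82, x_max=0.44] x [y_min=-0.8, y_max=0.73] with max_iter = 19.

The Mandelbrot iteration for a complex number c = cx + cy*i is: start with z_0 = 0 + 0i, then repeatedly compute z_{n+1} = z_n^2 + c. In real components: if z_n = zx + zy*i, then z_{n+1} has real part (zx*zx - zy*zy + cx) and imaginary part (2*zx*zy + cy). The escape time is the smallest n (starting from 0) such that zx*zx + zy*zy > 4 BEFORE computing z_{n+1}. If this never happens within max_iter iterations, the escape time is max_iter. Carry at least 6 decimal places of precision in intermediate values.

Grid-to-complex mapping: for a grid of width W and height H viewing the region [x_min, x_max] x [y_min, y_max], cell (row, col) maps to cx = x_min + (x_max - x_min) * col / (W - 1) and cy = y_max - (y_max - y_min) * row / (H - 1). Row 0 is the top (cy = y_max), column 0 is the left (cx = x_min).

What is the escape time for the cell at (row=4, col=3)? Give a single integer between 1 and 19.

z_0 = 0 + 0i, c = -0.4000 + -0.8000i
Iter 1: z = -0.4000 + -0.8000i, |z|^2 = 0.8000
Iter 2: z = -0.8800 + -0.1600i, |z|^2 = 0.8000
Iter 3: z = 0.3488 + -0.5184i, |z|^2 = 0.3904
Iter 4: z = -0.5471 + -1.1616i, |z|^2 = 1.6487
Iter 5: z = -1.4501 + 0.4710i, |z|^2 = 2.3247
Iter 6: z = 1.4810 + -2.1660i, |z|^2 = 6.8849
Escaped at iteration 6

Answer: 6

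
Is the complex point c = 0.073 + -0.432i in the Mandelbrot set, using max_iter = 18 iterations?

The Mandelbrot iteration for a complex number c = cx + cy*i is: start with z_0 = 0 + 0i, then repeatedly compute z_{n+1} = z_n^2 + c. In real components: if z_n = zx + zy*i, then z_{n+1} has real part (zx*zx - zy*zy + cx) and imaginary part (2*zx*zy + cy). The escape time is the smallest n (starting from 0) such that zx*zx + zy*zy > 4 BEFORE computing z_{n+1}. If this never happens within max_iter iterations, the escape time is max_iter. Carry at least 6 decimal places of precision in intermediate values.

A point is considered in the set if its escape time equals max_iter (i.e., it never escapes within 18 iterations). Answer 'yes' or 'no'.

z_0 = 0 + 0i, c = 0.0730 + -0.4320i
Iter 1: z = 0.0730 + -0.4320i, |z|^2 = 0.1920
Iter 2: z = -0.1083 + -0.4951i, |z|^2 = 0.2568
Iter 3: z = -0.1604 + -0.3248i, |z|^2 = 0.1312
Iter 4: z = -0.0068 + -0.3278i, |z|^2 = 0.1075
Iter 5: z = -0.0344 + -0.4276i, |z|^2 = 0.1840
Iter 6: z = -0.1086 + -0.4026i, |z|^2 = 0.1739
Iter 7: z = -0.0773 + -0.3445i, |z|^2 = 0.1247
Iter 8: z = -0.0397 + -0.3788i, |z|^2 = 0.1450
Iter 9: z = -0.0689 + -0.4019i, |z|^2 = 0.1663
Iter 10: z = -0.0838 + -0.3766i, |z|^2 = 0.1489
Iter 11: z = -0.0618 + -0.3689i, |z|^2 = 0.1399
Iter 12: z = -0.0593 + -0.3864i, |z|^2 = 0.1528
Iter 13: z = -0.0728 + -0.3862i, |z|^2 = 0.1545
Iter 14: z = -0.0709 + -0.3758i, |z|^2 = 0.1462
Iter 15: z = -0.0632 + -0.3787i, |z|^2 = 0.1474
Iter 16: z = -0.0665 + -0.3841i, |z|^2 = 0.1520
Iter 17: z = -0.0701 + -0.3809i, |z|^2 = 0.1500
Did not escape in 18 iterations → in set

Answer: yes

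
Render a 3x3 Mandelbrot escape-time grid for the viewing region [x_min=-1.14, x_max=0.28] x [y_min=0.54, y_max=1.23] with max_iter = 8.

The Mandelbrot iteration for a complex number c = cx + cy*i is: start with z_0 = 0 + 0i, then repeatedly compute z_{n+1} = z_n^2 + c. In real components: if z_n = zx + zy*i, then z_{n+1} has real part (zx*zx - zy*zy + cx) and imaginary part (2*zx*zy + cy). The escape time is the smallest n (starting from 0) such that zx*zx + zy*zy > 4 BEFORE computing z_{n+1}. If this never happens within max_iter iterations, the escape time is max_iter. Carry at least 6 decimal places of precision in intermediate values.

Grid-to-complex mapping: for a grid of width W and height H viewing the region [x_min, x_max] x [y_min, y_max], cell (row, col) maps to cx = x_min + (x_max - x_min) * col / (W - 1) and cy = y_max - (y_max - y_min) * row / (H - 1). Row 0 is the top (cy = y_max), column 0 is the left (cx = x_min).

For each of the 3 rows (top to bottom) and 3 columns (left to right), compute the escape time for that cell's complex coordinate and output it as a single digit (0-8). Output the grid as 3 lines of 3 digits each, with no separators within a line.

(row=0, col=0): c = -1.1400 + 1.2300i → escape time 2
(row=0, col=1): c = -0.4300 + 1.2300i → escape time 3
(row=0, col=2): c = 0.2800 + 1.2300i → escape time 2
(row=1, col=0): c = -1.1400 + 0.8850i → escape time 3
(row=1, col=1): c = -0.4300 + 0.8850i → escape time 5
(row=1, col=2): c = 0.2800 + 0.8850i → escape time 4
(row=2, col=0): c = -1.1400 + 0.5400i → escape time 5
(row=2, col=1): c = -0.4300 + 0.5400i → escape time 8
(row=2, col=2): c = 0.2800 + 0.5400i → escape time 8

Answer: 232
354
588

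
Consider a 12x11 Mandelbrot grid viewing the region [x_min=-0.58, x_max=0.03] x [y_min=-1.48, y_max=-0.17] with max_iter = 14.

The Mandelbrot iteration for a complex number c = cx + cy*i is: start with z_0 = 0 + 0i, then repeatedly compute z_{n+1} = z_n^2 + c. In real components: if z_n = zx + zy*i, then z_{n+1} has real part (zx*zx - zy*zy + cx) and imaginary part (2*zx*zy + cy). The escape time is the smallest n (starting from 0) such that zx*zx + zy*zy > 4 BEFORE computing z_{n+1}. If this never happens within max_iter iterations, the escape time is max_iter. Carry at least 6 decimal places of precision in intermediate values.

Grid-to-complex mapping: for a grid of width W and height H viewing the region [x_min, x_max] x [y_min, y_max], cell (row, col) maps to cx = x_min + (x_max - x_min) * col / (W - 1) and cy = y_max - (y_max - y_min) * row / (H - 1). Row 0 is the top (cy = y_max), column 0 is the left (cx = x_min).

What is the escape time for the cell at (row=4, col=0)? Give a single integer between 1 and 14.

z_0 = 0 + 0i, c = -0.5800 + -0.6940i
Iter 1: z = -0.5800 + -0.6940i, |z|^2 = 0.8180
Iter 2: z = -0.7252 + 0.1110i, |z|^2 = 0.5383
Iter 3: z = -0.0664 + -0.8551i, |z|^2 = 0.7355
Iter 4: z = -1.3067 + -0.5805i, |z|^2 = 2.0445
Iter 5: z = 0.7905 + 0.8231i, |z|^2 = 1.3025
Iter 6: z = -0.6326 + 0.6074i, |z|^2 = 0.7692
Iter 7: z = -0.5488 + -1.4625i, |z|^2 = 2.4402
Iter 8: z = -2.4179 + 0.9112i, |z|^2 = 6.6765
Escaped at iteration 8

Answer: 8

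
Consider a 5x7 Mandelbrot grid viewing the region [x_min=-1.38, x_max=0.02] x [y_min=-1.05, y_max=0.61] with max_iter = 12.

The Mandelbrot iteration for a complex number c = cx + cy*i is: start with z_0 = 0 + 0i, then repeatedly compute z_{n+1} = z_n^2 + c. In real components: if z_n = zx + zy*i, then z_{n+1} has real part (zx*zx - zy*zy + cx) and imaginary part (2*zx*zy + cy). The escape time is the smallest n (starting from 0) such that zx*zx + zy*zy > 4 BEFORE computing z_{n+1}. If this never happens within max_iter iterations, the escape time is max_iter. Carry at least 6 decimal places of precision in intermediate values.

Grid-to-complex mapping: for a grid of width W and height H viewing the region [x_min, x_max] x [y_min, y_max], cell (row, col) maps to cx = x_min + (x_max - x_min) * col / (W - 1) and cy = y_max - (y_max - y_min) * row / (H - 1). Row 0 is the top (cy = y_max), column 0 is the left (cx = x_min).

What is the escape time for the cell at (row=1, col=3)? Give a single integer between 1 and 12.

Answer: 12

Derivation:
z_0 = 0 + 0i, c = -0.3300 + 0.3333i
Iter 1: z = -0.3300 + 0.3333i, |z|^2 = 0.2200
Iter 2: z = -0.3322 + 0.1133i, |z|^2 = 0.1232
Iter 3: z = -0.2325 + 0.2580i, |z|^2 = 0.1206
Iter 4: z = -0.3425 + 0.2134i, |z|^2 = 0.1629
Iter 5: z = -0.2582 + 0.1872i, |z|^2 = 0.1017
Iter 6: z = -0.2984 + 0.2367i, |z|^2 = 0.1450
Iter 7: z = -0.2970 + 0.1921i, |z|^2 = 0.1251
Iter 8: z = -0.2787 + 0.2192i, |z|^2 = 0.1257
Iter 9: z = -0.3004 + 0.2111i, |z|^2 = 0.1348
Iter 10: z = -0.2843 + 0.2065i, |z|^2 = 0.1235
Iter 11: z = -0.2918 + 0.2159i, |z|^2 = 0.1318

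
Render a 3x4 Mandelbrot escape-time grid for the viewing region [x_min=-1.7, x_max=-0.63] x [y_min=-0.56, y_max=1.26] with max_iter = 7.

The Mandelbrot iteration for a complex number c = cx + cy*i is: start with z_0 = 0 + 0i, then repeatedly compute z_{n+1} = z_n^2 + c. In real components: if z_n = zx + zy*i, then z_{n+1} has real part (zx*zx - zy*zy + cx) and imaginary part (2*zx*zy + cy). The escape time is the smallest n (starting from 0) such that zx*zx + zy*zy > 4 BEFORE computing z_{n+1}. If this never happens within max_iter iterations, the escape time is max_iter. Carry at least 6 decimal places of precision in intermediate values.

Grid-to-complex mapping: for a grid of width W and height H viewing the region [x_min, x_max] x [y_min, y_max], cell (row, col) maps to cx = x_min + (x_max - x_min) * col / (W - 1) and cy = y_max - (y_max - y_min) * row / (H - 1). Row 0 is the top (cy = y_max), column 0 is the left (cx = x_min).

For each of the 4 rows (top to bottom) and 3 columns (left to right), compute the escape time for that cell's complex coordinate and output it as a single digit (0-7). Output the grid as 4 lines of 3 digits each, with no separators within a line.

Answer: 123
337
777
347

Derivation:
(row=0, col=0): c = -1.7000 + 1.2600i → escape time 1
(row=0, col=1): c = -1.1650 + 1.2600i → escape time 2
(row=0, col=2): c = -0.6300 + 1.2600i → escape time 3
(row=1, col=0): c = -1.7000 + 0.6533i → escape time 3
(row=1, col=1): c = -1.1650 + 0.6533i → escape time 3
(row=1, col=2): c = -0.6300 + 0.6533i → escape time 7
(row=2, col=0): c = -1.7000 + 0.0467i → escape time 7
(row=2, col=1): c = -1.1650 + 0.0467i → escape time 7
(row=2, col=2): c = -0.6300 + 0.0467i → escape time 7
(row=3, col=0): c = -1.7000 + -0.5600i → escape time 3
(row=3, col=1): c = -1.1650 + -0.5600i → escape time 4
(row=3, col=2): c = -0.6300 + -0.5600i → escape time 7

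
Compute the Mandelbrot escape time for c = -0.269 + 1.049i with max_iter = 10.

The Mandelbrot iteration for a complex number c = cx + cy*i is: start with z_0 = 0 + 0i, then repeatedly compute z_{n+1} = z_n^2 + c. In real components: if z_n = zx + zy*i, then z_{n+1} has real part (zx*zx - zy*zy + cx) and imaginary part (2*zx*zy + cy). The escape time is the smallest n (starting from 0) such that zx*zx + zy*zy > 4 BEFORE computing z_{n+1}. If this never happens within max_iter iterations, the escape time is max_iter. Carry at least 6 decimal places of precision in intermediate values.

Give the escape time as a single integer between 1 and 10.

z_0 = 0 + 0i, c = -0.2690 + 1.0490i
Iter 1: z = -0.2690 + 1.0490i, |z|^2 = 1.1728
Iter 2: z = -1.2970 + 0.4846i, |z|^2 = 1.9172
Iter 3: z = 1.1784 + -0.2082i, |z|^2 = 1.4321
Iter 4: z = 1.0764 + 0.5583i, |z|^2 = 1.4703
Iter 5: z = 0.5779 + 2.2509i, |z|^2 = 5.4006
Escaped at iteration 5

Answer: 5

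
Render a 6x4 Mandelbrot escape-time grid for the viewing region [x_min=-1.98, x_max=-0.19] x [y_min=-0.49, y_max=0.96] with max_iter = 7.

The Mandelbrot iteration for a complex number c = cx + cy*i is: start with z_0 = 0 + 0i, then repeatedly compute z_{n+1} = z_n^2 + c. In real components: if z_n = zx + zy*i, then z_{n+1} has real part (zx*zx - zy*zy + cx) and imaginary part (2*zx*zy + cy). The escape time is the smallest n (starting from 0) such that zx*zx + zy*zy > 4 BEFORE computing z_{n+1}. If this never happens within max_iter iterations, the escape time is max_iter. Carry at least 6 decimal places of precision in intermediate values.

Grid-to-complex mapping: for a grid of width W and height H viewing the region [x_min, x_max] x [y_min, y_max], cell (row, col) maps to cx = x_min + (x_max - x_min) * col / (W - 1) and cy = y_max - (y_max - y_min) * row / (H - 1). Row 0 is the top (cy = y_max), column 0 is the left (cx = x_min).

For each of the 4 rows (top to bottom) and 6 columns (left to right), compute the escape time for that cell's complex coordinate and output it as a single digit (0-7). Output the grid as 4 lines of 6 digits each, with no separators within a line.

(row=0, col=0): c = -1.9800 + 0.9600i → escape time 1
(row=0, col=1): c = -1.6220 + 0.9600i → escape time 2
(row=0, col=2): c = -1.2640 + 0.9600i → escape time 3
(row=0, col=3): c = -0.9060 + 0.9600i → escape time 3
(row=0, col=4): c = -0.5480 + 0.9600i → escape time 4
(row=0, col=5): c = -0.1900 + 0.9600i → escape time 7
(row=1, col=0): c = -1.9800 + 0.4767i → escape time 1
(row=1, col=1): c = -1.6220 + 0.4767i → escape time 3
(row=1, col=2): c = -1.2640 + 0.4767i → escape time 5
(row=1, col=3): c = -0.9060 + 0.4767i → escape time 5
(row=1, col=4): c = -0.5480 + 0.4767i → escape time 7
(row=1, col=5): c = -0.1900 + 0.4767i → escape time 7
(row=2, col=0): c = -1.9800 + -0.0067i → escape time 6
(row=2, col=1): c = -1.6220 + -0.0067i → escape time 7
(row=2, col=2): c = -1.2640 + -0.0067i → escape time 7
(row=2, col=3): c = -0.9060 + -0.0067i → escape time 7
(row=2, col=4): c = -0.5480 + -0.0067i → escape time 7
(row=2, col=5): c = -0.1900 + -0.0067i → escape time 7
(row=3, col=0): c = -1.9800 + -0.4900i → escape time 1
(row=3, col=1): c = -1.6220 + -0.4900i → escape time 3
(row=3, col=2): c = -1.2640 + -0.4900i → escape time 4
(row=3, col=3): c = -0.9060 + -0.4900i → escape time 5
(row=3, col=4): c = -0.5480 + -0.4900i → escape time 7
(row=3, col=5): c = -0.1900 + -0.4900i → escape time 7

Answer: 123347
135577
677777
134577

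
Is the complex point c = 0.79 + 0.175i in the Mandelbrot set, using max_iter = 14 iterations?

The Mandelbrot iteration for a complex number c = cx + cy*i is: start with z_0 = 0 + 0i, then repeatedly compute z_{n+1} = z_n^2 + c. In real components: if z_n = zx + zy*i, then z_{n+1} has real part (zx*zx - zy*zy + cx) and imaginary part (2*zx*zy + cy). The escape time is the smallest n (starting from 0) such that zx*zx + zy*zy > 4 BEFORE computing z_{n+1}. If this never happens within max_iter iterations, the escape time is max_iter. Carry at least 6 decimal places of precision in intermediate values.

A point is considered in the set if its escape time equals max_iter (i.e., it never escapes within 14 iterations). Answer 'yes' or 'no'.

Answer: no

Derivation:
z_0 = 0 + 0i, c = 0.7900 + 0.1750i
Iter 1: z = 0.7900 + 0.1750i, |z|^2 = 0.6547
Iter 2: z = 1.3835 + 0.4515i, |z|^2 = 2.1179
Iter 3: z = 2.5002 + 1.4243i, |z|^2 = 8.2793
Escaped at iteration 3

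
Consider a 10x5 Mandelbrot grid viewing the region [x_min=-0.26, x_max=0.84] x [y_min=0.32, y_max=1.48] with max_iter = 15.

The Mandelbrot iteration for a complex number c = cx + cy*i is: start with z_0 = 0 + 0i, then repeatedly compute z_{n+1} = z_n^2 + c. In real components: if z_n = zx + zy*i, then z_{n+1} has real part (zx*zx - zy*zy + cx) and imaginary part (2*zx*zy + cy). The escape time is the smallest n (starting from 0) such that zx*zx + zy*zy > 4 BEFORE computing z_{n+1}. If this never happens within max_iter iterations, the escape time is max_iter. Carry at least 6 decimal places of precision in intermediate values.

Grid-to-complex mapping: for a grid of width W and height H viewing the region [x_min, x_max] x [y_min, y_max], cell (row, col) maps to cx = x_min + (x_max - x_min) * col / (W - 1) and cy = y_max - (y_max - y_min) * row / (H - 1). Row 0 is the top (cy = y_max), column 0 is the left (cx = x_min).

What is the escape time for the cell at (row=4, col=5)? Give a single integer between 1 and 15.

z_0 = 0 + 0i, c = 0.3511 + 0.3200i
Iter 1: z = 0.3511 + 0.3200i, |z|^2 = 0.2257
Iter 2: z = 0.3720 + 0.5447i, |z|^2 = 0.4351
Iter 3: z = 0.1928 + 0.7253i, |z|^2 = 0.5632
Iter 4: z = -0.1377 + 0.5996i, |z|^2 = 0.3785
Iter 5: z = 0.0105 + 0.1548i, |z|^2 = 0.0241
Iter 6: z = 0.3272 + 0.3233i, |z|^2 = 0.2116
Iter 7: z = 0.3537 + 0.5316i, |z|^2 = 0.4077
Iter 8: z = 0.1936 + 0.6960i, |z|^2 = 0.5220
Iter 9: z = -0.0959 + 0.5896i, |z|^2 = 0.3568
Iter 10: z = 0.0127 + 0.2070i, |z|^2 = 0.0430
Iter 11: z = 0.3084 + 0.3253i, |z|^2 = 0.2009
Iter 12: z = 0.3405 + 0.5206i, |z|^2 = 0.3870
Iter 13: z = 0.1959 + 0.6745i, |z|^2 = 0.4934
Iter 14: z = -0.0655 + 0.5843i, |z|^2 = 0.3457

Answer: 15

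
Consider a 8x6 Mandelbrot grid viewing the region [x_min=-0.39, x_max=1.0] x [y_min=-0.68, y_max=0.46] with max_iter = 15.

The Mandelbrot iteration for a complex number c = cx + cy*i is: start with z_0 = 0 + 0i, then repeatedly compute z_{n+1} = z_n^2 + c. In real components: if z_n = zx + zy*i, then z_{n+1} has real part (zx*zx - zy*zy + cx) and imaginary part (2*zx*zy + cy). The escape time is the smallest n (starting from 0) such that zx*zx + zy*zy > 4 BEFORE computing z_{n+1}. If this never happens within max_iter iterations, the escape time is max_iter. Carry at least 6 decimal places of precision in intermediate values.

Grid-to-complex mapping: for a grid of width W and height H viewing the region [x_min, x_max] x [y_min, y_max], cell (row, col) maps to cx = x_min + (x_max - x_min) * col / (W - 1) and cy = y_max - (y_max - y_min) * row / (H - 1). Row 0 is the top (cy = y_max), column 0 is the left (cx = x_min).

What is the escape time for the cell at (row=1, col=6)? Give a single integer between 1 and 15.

z_0 = 0 + 0i, c = 0.8014 + 0.2320i
Iter 1: z = 0.8014 + 0.2320i, |z|^2 = 0.6961
Iter 2: z = 1.3899 + 0.6039i, |z|^2 = 2.2965
Iter 3: z = 2.3686 + 1.9106i, |z|^2 = 9.2606
Escaped at iteration 3

Answer: 3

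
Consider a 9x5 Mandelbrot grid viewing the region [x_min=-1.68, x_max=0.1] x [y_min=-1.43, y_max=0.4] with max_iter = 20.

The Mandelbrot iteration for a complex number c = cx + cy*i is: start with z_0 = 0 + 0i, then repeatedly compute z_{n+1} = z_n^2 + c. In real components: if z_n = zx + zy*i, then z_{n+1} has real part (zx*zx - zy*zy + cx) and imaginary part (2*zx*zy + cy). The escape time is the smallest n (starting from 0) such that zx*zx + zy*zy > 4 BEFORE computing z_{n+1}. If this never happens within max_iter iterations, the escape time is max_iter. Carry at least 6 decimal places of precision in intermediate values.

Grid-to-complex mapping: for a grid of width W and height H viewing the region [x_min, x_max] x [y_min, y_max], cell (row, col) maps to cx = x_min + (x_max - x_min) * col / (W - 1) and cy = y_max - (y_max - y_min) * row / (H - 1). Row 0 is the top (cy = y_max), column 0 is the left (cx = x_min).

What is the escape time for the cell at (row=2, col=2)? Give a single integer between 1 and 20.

z_0 = 0 + 0i, c = -1.2350 + -0.5150i
Iter 1: z = -1.2350 + -0.5150i, |z|^2 = 1.7904
Iter 2: z = 0.0250 + 0.7570i, |z|^2 = 0.5737
Iter 3: z = -1.8075 + -0.4771i, |z|^2 = 3.4947
Iter 4: z = 1.8044 + 1.2099i, |z|^2 = 4.7196
Escaped at iteration 4

Answer: 4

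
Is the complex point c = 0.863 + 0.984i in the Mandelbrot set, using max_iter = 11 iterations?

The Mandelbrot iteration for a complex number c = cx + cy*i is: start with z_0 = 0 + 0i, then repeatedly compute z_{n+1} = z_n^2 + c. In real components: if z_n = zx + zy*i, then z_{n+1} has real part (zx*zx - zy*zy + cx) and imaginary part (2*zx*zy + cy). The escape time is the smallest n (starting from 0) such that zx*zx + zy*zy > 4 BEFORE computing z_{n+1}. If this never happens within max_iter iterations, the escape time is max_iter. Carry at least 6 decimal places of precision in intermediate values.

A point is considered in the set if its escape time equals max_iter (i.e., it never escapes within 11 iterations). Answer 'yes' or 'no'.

Answer: no

Derivation:
z_0 = 0 + 0i, c = 0.8630 + 0.9840i
Iter 1: z = 0.8630 + 0.9840i, |z|^2 = 1.7130
Iter 2: z = 0.6395 + 2.6824i, |z|^2 = 7.6042
Escaped at iteration 2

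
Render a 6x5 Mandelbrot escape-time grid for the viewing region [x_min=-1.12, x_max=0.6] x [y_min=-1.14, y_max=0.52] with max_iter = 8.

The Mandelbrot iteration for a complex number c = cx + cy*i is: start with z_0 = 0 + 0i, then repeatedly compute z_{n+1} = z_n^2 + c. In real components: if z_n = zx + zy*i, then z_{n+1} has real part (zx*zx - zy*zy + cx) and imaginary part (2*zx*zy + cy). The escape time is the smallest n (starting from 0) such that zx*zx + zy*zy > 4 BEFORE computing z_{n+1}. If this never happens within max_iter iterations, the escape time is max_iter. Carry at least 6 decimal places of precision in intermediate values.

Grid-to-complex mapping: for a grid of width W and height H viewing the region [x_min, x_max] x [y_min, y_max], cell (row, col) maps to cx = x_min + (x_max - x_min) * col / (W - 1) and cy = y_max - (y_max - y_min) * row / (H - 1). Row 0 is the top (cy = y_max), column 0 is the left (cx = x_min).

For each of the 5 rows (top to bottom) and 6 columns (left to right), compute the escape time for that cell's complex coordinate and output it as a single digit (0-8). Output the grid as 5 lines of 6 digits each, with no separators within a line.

(row=0, col=0): c = -1.1200 + 0.5200i → escape time 5
(row=0, col=1): c = -0.7760 + 0.5200i → escape time 6
(row=0, col=2): c = -0.4320 + 0.5200i → escape time 8
(row=0, col=3): c = -0.0880 + 0.5200i → escape time 8
(row=0, col=4): c = 0.2560 + 0.5200i → escape time 8
(row=0, col=5): c = 0.6000 + 0.5200i → escape time 3
(row=1, col=0): c = -1.1200 + 0.1050i → escape time 8
(row=1, col=1): c = -0.7760 + 0.1050i → escape time 8
(row=1, col=2): c = -0.4320 + 0.1050i → escape time 8
(row=1, col=3): c = -0.0880 + 0.1050i → escape time 8
(row=1, col=4): c = 0.2560 + 0.1050i → escape time 8
(row=1, col=5): c = 0.6000 + 0.1050i → escape time 4
(row=2, col=0): c = -1.1200 + -0.3100i → escape time 8
(row=2, col=1): c = -0.7760 + -0.3100i → escape time 8
(row=2, col=2): c = -0.4320 + -0.3100i → escape time 8
(row=2, col=3): c = -0.0880 + -0.3100i → escape time 8
(row=2, col=4): c = 0.2560 + -0.3100i → escape time 8
(row=2, col=5): c = 0.6000 + -0.3100i → escape time 4
(row=3, col=0): c = -1.1200 + -0.7250i → escape time 3
(row=3, col=1): c = -0.7760 + -0.7250i → escape time 4
(row=3, col=2): c = -0.4320 + -0.7250i → escape time 7
(row=3, col=3): c = -0.0880 + -0.7250i → escape time 8
(row=3, col=4): c = 0.2560 + -0.7250i → escape time 6
(row=3, col=5): c = 0.6000 + -0.7250i → escape time 3
(row=4, col=0): c = -1.1200 + -1.1400i → escape time 3
(row=4, col=1): c = -0.7760 + -1.1400i → escape time 3
(row=4, col=2): c = -0.4320 + -1.1400i → escape time 3
(row=4, col=3): c = -0.0880 + -1.1400i → escape time 4
(row=4, col=4): c = 0.2560 + -1.1400i → escape time 3
(row=4, col=5): c = 0.6000 + -1.1400i → escape time 2

Answer: 568883
888884
888884
347863
333432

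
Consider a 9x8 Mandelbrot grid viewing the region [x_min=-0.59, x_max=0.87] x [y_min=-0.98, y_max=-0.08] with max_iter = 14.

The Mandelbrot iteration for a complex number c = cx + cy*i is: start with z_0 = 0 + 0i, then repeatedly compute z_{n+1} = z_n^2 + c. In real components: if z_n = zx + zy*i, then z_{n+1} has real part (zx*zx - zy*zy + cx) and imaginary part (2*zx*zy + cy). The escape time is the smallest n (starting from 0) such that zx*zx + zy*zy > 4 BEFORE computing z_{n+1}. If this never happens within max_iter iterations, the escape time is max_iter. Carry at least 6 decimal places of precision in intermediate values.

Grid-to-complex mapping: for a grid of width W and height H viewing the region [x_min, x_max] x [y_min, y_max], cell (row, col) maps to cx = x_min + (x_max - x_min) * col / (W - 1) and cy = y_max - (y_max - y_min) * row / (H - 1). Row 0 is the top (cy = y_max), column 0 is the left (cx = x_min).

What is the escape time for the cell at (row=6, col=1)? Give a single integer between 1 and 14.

z_0 = 0 + 0i, c = -0.4075 + -0.8514i
Iter 1: z = -0.4075 + -0.8514i, |z|^2 = 0.8910
Iter 2: z = -0.9664 + -0.1575i, |z|^2 = 0.9587
Iter 3: z = 0.5016 + -0.5470i, |z|^2 = 0.5508
Iter 4: z = -0.4551 + -1.4001i, |z|^2 = 2.1675
Iter 5: z = -2.1607 + 0.4231i, |z|^2 = 4.8478
Escaped at iteration 5

Answer: 5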